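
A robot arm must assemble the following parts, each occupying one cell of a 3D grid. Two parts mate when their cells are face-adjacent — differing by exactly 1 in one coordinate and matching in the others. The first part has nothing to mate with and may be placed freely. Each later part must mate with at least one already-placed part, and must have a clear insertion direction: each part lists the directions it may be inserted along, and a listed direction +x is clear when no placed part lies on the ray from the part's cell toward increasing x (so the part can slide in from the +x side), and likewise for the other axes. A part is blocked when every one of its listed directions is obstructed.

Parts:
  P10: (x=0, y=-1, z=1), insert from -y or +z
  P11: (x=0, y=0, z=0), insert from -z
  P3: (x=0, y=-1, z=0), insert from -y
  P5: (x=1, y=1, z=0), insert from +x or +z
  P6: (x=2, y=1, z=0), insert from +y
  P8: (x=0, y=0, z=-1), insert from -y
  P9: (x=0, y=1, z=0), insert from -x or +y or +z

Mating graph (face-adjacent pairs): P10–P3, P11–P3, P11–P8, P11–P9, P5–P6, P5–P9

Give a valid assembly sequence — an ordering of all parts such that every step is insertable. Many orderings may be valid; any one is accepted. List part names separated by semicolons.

P10; P3; P11; P8; P9; P5; P6

1. P10@(0, -1, 1) [-y clear] — {P10}
2. P3@(0, -1, 0) [-y clear] — {P10, P3}
3. P11@(0, 0, 0) [-z clear] — {P10, P11, P3}
4. P8@(0, 0, -1) [-y clear] — {P10, P11, P3, P8}
5. P9@(0, 1, 0) [-x clear] — {P10, P11, P3, P8, P9}
6. P5@(1, 1, 0) [+x clear] — {P10, P11, P3, P5, P8, P9}
7. P6@(2, 1, 0) [+y clear] — {P10, P11, P3, P5, P6, P8, P9}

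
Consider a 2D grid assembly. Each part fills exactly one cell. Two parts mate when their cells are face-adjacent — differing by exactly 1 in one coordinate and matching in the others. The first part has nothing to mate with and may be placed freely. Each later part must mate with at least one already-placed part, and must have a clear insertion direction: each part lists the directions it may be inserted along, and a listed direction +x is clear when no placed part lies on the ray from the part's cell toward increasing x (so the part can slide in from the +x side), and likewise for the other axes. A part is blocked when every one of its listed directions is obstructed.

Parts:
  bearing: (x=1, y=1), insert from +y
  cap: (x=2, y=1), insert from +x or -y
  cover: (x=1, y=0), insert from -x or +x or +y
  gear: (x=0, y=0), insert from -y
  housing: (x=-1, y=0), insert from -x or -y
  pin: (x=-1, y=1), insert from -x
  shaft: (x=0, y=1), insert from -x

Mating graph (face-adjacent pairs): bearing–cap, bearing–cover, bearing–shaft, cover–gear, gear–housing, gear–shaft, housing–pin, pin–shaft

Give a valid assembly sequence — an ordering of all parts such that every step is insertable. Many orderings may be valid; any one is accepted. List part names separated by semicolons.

1. bearing@(1, 1) [+y clear] — {bearing}
2. cap@(2, 1) [+x clear] — {bearing, cap}
3. shaft@(0, 1) [-x clear] — {bearing, cap, shaft}
4. pin@(-1, 1) [-x clear] — {bearing, cap, pin, shaft}
5. housing@(-1, 0) [-x clear] — {bearing, cap, housing, pin, shaft}
6. cover@(1, 0) [+x clear] — {bearing, cap, cover, housing, pin, shaft}
7. gear@(0, 0) [-y clear] — {bearing, cap, cover, gear, housing, pin, shaft}

bearing; cap; shaft; pin; housing; cover; gear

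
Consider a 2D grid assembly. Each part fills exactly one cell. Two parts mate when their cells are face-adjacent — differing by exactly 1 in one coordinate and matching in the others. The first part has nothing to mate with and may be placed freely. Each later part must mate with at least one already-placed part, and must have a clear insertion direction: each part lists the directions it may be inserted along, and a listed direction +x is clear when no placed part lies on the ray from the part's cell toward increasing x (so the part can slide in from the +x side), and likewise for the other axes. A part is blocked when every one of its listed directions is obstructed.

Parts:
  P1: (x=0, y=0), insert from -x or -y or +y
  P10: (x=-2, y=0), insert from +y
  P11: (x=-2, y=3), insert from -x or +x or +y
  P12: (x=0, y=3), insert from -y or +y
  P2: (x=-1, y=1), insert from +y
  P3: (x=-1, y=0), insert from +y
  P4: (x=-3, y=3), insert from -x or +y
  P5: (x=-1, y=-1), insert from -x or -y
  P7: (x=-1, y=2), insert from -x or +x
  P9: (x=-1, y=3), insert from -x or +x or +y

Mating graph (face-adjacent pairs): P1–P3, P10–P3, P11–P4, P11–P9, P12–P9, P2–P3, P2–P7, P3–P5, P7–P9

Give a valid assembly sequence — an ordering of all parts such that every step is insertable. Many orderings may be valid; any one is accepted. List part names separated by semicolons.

P3; P5; P2; P7; P9; P12; P1; P10; P11; P4

1. P3@(-1, 0) [+y clear] — {P3}
2. P5@(-1, -1) [-x clear] — {P3, P5}
3. P2@(-1, 1) [+y clear] — {P2, P3, P5}
4. P7@(-1, 2) [-x clear] — {P2, P3, P5, P7}
5. P9@(-1, 3) [-x clear] — {P2, P3, P5, P7, P9}
6. P12@(0, 3) [-y clear] — {P12, P2, P3, P5, P7, P9}
7. P1@(0, 0) [-y clear] — {P1, P12, P2, P3, P5, P7, P9}
8. P10@(-2, 0) [+y clear] — {P1, P10, P12, P2, P3, P5, P7, P9}
9. P11@(-2, 3) [-x clear] — {P1, P10, P11, P12, P2, P3, P5, P7, P9}
10. P4@(-3, 3) [-x clear] — {P1, P10, P11, P12, P2, P3, P4, P5, P7, P9}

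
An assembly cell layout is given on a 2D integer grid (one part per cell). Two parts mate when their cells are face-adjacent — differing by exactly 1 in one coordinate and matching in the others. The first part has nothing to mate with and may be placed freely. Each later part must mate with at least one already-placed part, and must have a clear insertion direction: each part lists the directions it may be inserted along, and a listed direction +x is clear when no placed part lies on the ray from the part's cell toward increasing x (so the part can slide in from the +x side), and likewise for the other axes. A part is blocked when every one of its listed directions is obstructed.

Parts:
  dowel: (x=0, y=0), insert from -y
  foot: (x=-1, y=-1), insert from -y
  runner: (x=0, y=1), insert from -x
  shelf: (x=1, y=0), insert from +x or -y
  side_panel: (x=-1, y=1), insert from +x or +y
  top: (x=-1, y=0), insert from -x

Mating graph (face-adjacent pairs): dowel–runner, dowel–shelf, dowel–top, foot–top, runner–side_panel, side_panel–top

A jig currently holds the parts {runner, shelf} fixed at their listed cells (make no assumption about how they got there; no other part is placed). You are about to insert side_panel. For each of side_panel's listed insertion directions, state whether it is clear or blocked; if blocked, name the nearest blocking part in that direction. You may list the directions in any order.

+x: nearest on ray is runner@(0, 1) ⇒ blocked
+y: ray from side_panel(-1, 1) has no placed part ⇒ clear

+x: blocked by runner; +y: clear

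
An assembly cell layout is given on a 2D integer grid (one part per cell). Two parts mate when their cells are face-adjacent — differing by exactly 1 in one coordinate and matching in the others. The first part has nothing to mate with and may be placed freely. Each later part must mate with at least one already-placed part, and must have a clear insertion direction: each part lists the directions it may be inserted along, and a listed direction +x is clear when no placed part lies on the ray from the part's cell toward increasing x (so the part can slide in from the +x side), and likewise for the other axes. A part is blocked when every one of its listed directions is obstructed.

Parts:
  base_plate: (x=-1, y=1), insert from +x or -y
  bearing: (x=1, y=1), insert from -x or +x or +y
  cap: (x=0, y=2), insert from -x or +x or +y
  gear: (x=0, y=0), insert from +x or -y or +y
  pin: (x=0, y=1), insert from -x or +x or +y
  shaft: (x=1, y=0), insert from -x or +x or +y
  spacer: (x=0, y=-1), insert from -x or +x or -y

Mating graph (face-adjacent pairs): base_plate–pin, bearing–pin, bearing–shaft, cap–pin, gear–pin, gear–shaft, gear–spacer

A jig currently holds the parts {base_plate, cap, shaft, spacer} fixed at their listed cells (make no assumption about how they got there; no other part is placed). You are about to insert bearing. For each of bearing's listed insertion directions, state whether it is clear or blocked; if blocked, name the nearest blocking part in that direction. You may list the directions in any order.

-x: nearest on ray is base_plate@(-1, 1) ⇒ blocked
+x: ray from bearing(1, 1) has no placed part ⇒ clear
+y: ray from bearing(1, 1) has no placed part ⇒ clear

+x: clear; +y: clear; -x: blocked by base_plate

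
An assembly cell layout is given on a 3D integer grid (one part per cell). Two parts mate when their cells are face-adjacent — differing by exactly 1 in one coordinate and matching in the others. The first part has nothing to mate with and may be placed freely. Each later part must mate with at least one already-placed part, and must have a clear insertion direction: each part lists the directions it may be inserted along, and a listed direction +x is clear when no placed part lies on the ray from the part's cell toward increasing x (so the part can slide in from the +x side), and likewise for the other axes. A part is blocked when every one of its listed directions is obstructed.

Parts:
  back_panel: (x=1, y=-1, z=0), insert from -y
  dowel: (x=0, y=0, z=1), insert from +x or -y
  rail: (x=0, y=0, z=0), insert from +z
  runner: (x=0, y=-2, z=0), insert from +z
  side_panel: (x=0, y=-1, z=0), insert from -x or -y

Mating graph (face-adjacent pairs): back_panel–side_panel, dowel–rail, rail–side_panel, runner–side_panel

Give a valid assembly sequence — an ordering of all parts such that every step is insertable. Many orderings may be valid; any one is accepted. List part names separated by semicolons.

rail; dowel; side_panel; back_panel; runner

1. rail@(0, 0, 0) [+z clear] — {rail}
2. dowel@(0, 0, 1) [+x clear] — {dowel, rail}
3. side_panel@(0, -1, 0) [-x clear] — {dowel, rail, side_panel}
4. back_panel@(1, -1, 0) [-y clear] — {back_panel, dowel, rail, side_panel}
5. runner@(0, -2, 0) [+z clear] — {back_panel, dowel, rail, runner, side_panel}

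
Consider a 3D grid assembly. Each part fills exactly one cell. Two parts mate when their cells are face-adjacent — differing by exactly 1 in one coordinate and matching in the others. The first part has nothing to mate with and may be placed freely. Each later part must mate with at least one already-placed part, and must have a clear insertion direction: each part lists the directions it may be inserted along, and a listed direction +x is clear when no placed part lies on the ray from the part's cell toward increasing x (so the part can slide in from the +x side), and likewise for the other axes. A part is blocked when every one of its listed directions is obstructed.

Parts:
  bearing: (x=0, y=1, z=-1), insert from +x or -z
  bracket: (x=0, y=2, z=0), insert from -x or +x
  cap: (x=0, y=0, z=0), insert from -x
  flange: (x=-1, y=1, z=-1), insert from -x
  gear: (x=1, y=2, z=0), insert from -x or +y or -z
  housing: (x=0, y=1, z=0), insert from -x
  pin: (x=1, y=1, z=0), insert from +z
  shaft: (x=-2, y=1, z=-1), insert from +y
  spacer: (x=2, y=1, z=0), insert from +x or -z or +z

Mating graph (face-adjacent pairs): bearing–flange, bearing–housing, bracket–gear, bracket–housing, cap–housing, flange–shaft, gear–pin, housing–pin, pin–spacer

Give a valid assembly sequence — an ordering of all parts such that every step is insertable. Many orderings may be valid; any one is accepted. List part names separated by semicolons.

1. bearing@(0, 1, -1) [+x clear] — {bearing}
2. housing@(0, 1, 0) [-x clear] — {bearing, housing}
3. cap@(0, 0, 0) [-x clear] — {bearing, cap, housing}
4. bracket@(0, 2, 0) [-x clear] — {bearing, bracket, cap, housing}
5. gear@(1, 2, 0) [+y clear] — {bearing, bracket, cap, gear, housing}
6. flange@(-1, 1, -1) [-x clear] — {bearing, bracket, cap, flange, gear, housing}
7. shaft@(-2, 1, -1) [+y clear] — {bearing, bracket, cap, flange, gear, housing, shaft}
8. pin@(1, 1, 0) [+z clear] — {bearing, bracket, cap, flange, gear, housing, pin, shaft}
9. spacer@(2, 1, 0) [+x clear] — {bearing, bracket, cap, flange, gear, housing, pin, shaft, spacer}

bearing; housing; cap; bracket; gear; flange; shaft; pin; spacer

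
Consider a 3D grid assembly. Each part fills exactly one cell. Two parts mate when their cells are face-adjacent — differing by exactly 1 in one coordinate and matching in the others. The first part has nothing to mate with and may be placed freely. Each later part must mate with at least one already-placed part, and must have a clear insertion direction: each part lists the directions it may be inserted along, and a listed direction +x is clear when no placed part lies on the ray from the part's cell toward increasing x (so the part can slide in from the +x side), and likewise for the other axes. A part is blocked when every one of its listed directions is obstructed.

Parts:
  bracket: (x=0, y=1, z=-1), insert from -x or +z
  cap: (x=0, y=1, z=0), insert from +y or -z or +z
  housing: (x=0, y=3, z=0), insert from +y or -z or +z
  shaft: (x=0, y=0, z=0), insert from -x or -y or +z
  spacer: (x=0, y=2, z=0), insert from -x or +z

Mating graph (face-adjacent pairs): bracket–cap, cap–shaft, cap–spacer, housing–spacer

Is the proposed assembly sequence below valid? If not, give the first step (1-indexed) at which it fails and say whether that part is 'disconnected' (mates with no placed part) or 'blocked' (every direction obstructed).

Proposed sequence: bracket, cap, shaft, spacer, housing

1. bracket@(0, 1, -1) [-x clear] — {bracket}
2. cap@(0, 1, 0) [+y clear] — {bracket, cap}
3. shaft@(0, 0, 0) [-x clear] — {bracket, cap, shaft}
4. spacer@(0, 2, 0) [-x clear] — {bracket, cap, shaft, spacer}
5. housing@(0, 3, 0) [+y clear] — {bracket, cap, housing, shaft, spacer}

Valid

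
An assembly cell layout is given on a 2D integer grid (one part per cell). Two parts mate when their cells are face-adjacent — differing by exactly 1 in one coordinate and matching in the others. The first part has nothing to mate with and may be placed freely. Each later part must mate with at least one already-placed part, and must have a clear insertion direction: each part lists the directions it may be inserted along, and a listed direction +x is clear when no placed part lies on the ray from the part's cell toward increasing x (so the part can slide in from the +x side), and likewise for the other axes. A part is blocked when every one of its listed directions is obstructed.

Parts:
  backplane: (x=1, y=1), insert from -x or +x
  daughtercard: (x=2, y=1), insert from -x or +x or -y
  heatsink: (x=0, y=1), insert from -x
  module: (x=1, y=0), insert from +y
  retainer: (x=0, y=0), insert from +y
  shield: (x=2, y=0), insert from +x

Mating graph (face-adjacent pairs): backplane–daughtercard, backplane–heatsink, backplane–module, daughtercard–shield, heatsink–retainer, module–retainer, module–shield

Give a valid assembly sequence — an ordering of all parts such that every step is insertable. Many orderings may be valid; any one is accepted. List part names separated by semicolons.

retainer; heatsink; module; backplane; daughtercard; shield

1. retainer@(0, 0) [+y clear] — {retainer}
2. heatsink@(0, 1) [-x clear] — {heatsink, retainer}
3. module@(1, 0) [+y clear] — {heatsink, module, retainer}
4. backplane@(1, 1) [+x clear] — {backplane, heatsink, module, retainer}
5. daughtercard@(2, 1) [+x clear] — {backplane, daughtercard, heatsink, module, retainer}
6. shield@(2, 0) [+x clear] — {backplane, daughtercard, heatsink, module, retainer, shield}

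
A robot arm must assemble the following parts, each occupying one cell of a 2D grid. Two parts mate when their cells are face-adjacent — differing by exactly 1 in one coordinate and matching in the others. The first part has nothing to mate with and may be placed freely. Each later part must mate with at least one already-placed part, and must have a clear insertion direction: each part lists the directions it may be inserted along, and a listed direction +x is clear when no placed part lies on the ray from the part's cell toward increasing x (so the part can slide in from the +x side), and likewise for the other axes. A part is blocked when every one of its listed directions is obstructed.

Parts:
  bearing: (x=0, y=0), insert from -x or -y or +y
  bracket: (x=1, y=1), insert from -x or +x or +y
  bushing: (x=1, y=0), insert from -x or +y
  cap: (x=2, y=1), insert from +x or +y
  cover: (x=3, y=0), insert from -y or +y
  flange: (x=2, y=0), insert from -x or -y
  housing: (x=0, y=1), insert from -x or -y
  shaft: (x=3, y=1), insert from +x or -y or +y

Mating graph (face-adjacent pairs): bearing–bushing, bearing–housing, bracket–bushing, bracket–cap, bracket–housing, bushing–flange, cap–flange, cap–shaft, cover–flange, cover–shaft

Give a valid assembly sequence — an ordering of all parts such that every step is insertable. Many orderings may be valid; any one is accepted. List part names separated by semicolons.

1. shaft@(3, 1) [+x clear] — {shaft}
2. cover@(3, 0) [-y clear] — {cover, shaft}
3. cap@(2, 1) [+y clear] — {cap, cover, shaft}
4. bracket@(1, 1) [-x clear] — {bracket, cap, cover, shaft}
5. flange@(2, 0) [-x clear] — {bracket, cap, cover, flange, shaft}
6. bushing@(1, 0) [-x clear] — {bracket, bushing, cap, cover, flange, shaft}
7. bearing@(0, 0) [-x clear] — {bearing, bracket, bushing, cap, cover, flange, shaft}
8. housing@(0, 1) [-x clear] — {bearing, bracket, bushing, cap, cover, flange, housing, shaft}

shaft; cover; cap; bracket; flange; bushing; bearing; housing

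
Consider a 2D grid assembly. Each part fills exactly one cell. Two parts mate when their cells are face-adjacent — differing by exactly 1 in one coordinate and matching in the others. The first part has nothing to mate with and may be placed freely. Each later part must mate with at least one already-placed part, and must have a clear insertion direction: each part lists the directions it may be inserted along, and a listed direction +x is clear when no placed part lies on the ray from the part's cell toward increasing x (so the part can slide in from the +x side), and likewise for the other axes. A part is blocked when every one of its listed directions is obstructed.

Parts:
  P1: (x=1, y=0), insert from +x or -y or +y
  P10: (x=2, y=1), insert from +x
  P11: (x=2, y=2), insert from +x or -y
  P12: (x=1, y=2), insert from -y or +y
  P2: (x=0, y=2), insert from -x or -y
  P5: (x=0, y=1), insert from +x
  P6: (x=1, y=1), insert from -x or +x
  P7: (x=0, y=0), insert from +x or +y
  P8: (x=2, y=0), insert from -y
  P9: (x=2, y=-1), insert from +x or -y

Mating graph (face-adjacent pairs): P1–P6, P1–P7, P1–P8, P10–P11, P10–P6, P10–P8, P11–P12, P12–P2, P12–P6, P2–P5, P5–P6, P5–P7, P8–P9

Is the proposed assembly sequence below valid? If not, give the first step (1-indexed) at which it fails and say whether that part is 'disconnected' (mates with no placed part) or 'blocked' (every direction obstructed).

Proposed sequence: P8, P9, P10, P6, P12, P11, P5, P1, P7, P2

Invalid at step 7 (blocked)

1. P8@(2, 0) [-y clear] — {P8}
2. P9@(2, -1) [+x clear] — {P8, P9}
3. P10@(2, 1) [+x clear] — {P10, P8, P9}
4. P6@(1, 1) [-x clear] — {P10, P6, P8, P9}
5. P12@(1, 2) [+y clear] — {P10, P12, P6, P8, P9}
6. P11@(2, 2) [+x clear] — {P10, P11, P12, P6, P8, P9}
7. P5@(0, 1) — +x all obstructed ⇒ blocked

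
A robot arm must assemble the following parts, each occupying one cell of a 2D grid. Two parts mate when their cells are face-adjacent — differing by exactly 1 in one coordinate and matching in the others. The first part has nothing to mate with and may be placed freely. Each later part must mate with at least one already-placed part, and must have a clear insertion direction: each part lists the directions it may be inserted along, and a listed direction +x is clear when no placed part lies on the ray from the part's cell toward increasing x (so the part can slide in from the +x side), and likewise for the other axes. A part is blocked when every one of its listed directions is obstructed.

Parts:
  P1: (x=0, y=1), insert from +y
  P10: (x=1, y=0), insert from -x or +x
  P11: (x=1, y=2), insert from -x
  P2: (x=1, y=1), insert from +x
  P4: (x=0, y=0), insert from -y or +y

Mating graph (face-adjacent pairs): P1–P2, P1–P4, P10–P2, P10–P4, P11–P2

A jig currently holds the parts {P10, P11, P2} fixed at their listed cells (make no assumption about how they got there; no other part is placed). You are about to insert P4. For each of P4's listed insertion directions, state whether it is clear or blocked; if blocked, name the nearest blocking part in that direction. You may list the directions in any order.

+y: clear; -y: clear

-y: ray from P4(0, 0) has no placed part ⇒ clear
+y: ray from P4(0, 0) has no placed part ⇒ clear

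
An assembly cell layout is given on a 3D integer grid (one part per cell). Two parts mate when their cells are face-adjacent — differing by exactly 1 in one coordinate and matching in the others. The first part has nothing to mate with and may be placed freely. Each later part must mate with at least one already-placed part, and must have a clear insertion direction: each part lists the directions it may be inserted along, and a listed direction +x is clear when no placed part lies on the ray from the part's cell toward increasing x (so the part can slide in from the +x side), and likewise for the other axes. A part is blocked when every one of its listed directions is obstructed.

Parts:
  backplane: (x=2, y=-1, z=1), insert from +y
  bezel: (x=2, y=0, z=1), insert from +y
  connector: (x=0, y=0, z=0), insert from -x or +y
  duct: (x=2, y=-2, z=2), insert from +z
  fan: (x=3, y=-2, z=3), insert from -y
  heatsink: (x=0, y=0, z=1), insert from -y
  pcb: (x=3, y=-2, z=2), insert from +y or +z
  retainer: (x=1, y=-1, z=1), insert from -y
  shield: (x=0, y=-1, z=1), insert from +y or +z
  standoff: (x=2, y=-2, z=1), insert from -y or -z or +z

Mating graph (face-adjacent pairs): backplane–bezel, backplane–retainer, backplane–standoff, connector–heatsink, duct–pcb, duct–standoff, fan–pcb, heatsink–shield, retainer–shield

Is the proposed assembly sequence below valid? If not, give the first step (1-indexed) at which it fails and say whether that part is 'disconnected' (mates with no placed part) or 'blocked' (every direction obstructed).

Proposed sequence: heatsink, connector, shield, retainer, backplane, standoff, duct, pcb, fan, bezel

1. heatsink@(0, 0, 1) [-y clear] — {heatsink}
2. connector@(0, 0, 0) [-x clear] — {connector, heatsink}
3. shield@(0, -1, 1) [+z clear] — {connector, heatsink, shield}
4. retainer@(1, -1, 1) [-y clear] — {connector, heatsink, retainer, shield}
5. backplane@(2, -1, 1) [+y clear] — {backplane, connector, heatsink, retainer, shield}
6. standoff@(2, -2, 1) [-y clear] — {backplane, connector, heatsink, retainer, shield, standoff}
7. duct@(2, -2, 2) [+z clear] — {backplane, connector, duct, heatsink, retainer, shield, standoff}
8. pcb@(3, -2, 2) [+y clear] — {backplane, connector, duct, heatsink, pcb, retainer, shield, standoff}
9. fan@(3, -2, 3) [-y clear] — {backplane, connector, duct, fan, heatsink, pcb, retainer, shield, standoff}
10. bezel@(2, 0, 1) [+y clear] — {backplane, bezel, connector, duct, fan, heatsink, pcb, retainer, shield, standoff}

Valid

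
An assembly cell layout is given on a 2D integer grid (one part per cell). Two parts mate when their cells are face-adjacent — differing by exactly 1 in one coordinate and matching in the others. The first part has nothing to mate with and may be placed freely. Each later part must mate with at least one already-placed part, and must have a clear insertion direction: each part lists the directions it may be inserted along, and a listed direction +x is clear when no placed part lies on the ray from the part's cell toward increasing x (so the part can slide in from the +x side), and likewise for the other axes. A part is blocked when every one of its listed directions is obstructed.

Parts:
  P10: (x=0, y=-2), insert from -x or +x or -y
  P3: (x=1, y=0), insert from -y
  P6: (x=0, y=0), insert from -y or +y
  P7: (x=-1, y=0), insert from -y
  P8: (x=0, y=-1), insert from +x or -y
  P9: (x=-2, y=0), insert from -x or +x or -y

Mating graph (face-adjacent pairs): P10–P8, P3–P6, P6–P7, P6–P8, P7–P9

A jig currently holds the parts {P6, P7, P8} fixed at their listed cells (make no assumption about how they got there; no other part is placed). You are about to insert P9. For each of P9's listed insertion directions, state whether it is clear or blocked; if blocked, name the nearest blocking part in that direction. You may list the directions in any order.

+x: blocked by P7; -x: clear; -y: clear

-x: ray from P9(-2, 0) has no placed part ⇒ clear
+x: nearest on ray is P7@(-1, 0) ⇒ blocked
-y: ray from P9(-2, 0) has no placed part ⇒ clear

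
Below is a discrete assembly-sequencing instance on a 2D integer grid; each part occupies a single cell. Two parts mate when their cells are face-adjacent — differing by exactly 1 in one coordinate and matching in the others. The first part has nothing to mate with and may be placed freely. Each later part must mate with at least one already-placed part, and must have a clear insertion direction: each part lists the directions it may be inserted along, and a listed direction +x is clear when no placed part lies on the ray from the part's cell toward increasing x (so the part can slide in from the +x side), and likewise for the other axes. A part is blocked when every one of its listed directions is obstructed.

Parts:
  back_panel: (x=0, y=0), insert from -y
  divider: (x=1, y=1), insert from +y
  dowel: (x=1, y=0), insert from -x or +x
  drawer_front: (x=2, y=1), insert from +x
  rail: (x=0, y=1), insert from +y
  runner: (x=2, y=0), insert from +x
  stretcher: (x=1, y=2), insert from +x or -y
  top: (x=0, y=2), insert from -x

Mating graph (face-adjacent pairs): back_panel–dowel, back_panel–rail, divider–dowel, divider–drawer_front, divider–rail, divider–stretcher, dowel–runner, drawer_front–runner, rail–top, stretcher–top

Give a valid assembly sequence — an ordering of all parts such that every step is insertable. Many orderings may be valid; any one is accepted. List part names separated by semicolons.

divider; stretcher; rail; drawer_front; top; dowel; back_panel; runner

1. divider@(1, 1) [+y clear] — {divider}
2. stretcher@(1, 2) [+x clear] — {divider, stretcher}
3. rail@(0, 1) [+y clear] — {divider, rail, stretcher}
4. drawer_front@(2, 1) [+x clear] — {divider, drawer_front, rail, stretcher}
5. top@(0, 2) [-x clear] — {divider, drawer_front, rail, stretcher, top}
6. dowel@(1, 0) [-x clear] — {divider, dowel, drawer_front, rail, stretcher, top}
7. back_panel@(0, 0) [-y clear] — {back_panel, divider, dowel, drawer_front, rail, stretcher, top}
8. runner@(2, 0) [+x clear] — {back_panel, divider, dowel, drawer_front, rail, runner, stretcher, top}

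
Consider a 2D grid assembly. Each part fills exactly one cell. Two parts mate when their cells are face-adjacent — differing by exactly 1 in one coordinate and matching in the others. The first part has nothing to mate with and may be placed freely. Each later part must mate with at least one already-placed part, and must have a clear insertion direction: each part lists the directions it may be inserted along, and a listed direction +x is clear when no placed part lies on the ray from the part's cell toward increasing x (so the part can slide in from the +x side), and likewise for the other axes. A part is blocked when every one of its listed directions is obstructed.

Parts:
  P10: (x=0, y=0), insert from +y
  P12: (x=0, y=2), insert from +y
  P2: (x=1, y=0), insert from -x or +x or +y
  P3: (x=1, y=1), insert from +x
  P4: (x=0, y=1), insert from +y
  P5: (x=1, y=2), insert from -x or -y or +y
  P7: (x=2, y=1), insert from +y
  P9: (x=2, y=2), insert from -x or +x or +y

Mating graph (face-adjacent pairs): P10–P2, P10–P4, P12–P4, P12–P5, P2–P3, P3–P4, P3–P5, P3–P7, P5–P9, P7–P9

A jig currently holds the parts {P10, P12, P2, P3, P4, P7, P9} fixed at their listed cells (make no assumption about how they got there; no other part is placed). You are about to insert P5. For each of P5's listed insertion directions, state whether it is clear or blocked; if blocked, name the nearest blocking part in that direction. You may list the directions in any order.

-x: nearest on ray is P12@(0, 2) ⇒ blocked
-y: nearest on ray is P3@(1, 1) ⇒ blocked
+y: ray from P5(1, 2) has no placed part ⇒ clear

+y: clear; -x: blocked by P12; -y: blocked by P3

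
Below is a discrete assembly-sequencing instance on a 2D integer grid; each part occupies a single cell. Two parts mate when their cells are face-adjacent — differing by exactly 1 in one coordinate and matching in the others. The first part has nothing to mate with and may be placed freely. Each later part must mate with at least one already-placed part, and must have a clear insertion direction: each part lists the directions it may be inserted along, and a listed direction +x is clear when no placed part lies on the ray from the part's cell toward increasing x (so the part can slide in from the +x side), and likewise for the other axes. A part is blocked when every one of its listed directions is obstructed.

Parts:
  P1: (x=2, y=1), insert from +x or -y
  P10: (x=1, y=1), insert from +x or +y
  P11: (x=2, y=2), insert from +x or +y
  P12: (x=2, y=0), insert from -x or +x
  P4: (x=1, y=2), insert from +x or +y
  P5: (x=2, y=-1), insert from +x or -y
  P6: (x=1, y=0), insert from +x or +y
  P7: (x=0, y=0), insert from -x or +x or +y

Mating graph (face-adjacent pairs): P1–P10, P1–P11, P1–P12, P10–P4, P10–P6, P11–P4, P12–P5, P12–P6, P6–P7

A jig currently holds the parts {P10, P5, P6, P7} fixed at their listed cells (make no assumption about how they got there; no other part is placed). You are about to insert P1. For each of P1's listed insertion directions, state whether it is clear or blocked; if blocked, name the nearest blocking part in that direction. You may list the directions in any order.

+x: ray from P1(2, 1) has no placed part ⇒ clear
-y: nearest on ray is P5@(2, -1) ⇒ blocked

+x: clear; -y: blocked by P5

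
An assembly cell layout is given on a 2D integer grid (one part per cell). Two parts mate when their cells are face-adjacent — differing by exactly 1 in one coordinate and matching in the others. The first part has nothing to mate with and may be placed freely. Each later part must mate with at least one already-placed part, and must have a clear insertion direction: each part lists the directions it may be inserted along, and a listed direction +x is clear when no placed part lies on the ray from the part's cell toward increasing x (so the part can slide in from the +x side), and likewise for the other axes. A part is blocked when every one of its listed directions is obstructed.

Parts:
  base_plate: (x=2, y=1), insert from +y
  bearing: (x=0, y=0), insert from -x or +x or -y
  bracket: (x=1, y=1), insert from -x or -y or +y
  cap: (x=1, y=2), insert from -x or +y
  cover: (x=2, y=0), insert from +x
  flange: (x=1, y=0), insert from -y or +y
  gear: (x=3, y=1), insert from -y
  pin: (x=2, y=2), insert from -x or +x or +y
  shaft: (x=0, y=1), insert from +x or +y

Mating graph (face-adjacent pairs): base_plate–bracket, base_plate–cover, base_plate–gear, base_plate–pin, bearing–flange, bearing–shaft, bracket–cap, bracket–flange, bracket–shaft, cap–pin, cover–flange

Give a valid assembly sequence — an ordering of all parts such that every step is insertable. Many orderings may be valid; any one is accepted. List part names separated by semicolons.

gear; base_plate; bracket; cover; pin; cap; flange; bearing; shaft

1. gear@(3, 1) [-y clear] — {gear}
2. base_plate@(2, 1) [+y clear] — {base_plate, gear}
3. bracket@(1, 1) [-x clear] — {base_plate, bracket, gear}
4. cover@(2, 0) [+x clear] — {base_plate, bracket, cover, gear}
5. pin@(2, 2) [-x clear] — {base_plate, bracket, cover, gear, pin}
6. cap@(1, 2) [-x clear] — {base_plate, bracket, cap, cover, gear, pin}
7. flange@(1, 0) [-y clear] — {base_plate, bracket, cap, cover, flange, gear, pin}
8. bearing@(0, 0) [-x clear] — {base_plate, bearing, bracket, cap, cover, flange, gear, pin}
9. shaft@(0, 1) [+y clear] — {base_plate, bearing, bracket, cap, cover, flange, gear, pin, shaft}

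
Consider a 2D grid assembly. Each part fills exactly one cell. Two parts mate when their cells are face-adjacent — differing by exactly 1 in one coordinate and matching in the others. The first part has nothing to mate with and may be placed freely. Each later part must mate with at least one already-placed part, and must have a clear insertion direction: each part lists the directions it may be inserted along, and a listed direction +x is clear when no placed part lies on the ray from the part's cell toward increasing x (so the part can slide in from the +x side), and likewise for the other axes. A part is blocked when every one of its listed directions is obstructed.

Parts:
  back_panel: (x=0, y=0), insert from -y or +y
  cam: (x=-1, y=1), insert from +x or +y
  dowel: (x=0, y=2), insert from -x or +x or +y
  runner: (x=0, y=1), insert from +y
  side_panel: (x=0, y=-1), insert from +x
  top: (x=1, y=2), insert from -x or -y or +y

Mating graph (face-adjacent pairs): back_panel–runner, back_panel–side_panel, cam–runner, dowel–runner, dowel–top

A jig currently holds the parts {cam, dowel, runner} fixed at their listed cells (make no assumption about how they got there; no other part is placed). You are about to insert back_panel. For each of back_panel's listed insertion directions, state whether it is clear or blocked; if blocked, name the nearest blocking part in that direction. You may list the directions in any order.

-y: ray from back_panel(0, 0) has no placed part ⇒ clear
+y: nearest on ray is runner@(0, 1) ⇒ blocked

+y: blocked by runner; -y: clear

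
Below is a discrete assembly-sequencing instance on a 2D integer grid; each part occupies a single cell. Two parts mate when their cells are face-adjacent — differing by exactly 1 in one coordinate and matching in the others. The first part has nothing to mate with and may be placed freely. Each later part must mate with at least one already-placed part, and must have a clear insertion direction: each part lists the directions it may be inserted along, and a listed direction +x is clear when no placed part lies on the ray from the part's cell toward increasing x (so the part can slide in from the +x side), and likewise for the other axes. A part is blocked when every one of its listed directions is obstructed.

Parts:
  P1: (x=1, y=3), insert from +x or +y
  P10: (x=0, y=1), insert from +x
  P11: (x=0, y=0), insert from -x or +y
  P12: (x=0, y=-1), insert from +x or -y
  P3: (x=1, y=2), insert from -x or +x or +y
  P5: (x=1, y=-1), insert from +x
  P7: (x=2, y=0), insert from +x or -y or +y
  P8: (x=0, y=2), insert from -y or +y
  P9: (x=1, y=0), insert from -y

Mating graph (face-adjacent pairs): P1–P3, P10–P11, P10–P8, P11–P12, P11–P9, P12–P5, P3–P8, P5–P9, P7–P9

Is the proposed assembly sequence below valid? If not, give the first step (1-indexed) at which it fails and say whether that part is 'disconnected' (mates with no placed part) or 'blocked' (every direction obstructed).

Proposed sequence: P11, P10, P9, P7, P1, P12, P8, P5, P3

1. P11@(0, 0) [-x clear] — {P11}
2. P10@(0, 1) [+x clear] — {P10, P11}
3. P9@(1, 0) [-y clear] — {P10, P11, P9}
4. P7@(2, 0) [+x clear] — {P10, P11, P7, P9}
5. P1@(1, 3) — no placed neighbour ⇒ disconnected

Invalid at step 5 (disconnected)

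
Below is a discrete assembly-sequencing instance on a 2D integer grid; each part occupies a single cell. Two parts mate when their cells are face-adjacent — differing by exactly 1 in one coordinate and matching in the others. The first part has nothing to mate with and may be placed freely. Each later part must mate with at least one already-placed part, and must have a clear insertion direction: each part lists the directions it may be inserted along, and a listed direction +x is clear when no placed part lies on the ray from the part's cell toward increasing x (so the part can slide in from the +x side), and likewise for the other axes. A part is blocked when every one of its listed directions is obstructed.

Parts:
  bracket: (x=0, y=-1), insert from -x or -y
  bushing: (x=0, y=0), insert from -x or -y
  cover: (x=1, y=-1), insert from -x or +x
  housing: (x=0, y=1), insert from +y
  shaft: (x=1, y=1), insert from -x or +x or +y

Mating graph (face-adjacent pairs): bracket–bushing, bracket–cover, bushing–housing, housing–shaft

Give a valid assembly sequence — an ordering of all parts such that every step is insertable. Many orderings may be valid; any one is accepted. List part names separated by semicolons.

1. shaft@(1, 1) [-x clear] — {shaft}
2. housing@(0, 1) [+y clear] — {housing, shaft}
3. bushing@(0, 0) [-x clear] — {bushing, housing, shaft}
4. bracket@(0, -1) [-x clear] — {bracket, bushing, housing, shaft}
5. cover@(1, -1) [+x clear] — {bracket, bushing, cover, housing, shaft}

shaft; housing; bushing; bracket; cover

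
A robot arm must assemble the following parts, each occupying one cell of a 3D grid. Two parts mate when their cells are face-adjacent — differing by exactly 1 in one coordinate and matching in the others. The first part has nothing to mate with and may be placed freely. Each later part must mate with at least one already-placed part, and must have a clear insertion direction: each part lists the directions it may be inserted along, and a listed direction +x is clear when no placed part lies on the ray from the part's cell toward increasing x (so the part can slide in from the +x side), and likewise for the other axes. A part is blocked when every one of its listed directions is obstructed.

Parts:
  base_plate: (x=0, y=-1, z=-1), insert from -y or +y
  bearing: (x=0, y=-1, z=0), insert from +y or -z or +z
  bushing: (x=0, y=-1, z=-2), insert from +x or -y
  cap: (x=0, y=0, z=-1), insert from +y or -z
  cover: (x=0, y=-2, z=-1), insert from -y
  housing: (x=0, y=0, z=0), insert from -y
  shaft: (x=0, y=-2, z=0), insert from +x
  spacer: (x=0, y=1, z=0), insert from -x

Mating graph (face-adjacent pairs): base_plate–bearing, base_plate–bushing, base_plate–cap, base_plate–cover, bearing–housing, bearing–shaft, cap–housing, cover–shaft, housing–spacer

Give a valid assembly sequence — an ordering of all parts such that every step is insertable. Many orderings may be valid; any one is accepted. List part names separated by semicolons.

spacer; housing; cap; base_plate; bushing; bearing; shaft; cover

1. spacer@(0, 1, 0) [-x clear] — {spacer}
2. housing@(0, 0, 0) [-y clear] — {housing, spacer}
3. cap@(0, 0, -1) [+y clear] — {cap, housing, spacer}
4. base_plate@(0, -1, -1) [-y clear] — {base_plate, cap, housing, spacer}
5. bushing@(0, -1, -2) [+x clear] — {base_plate, bushing, cap, housing, spacer}
6. bearing@(0, -1, 0) [+z clear] — {base_plate, bearing, bushing, cap, housing, spacer}
7. shaft@(0, -2, 0) [+x clear] — {base_plate, bearing, bushing, cap, housing, shaft, spacer}
8. cover@(0, -2, -1) [-y clear] — {base_plate, bearing, bushing, cap, cover, housing, shaft, spacer}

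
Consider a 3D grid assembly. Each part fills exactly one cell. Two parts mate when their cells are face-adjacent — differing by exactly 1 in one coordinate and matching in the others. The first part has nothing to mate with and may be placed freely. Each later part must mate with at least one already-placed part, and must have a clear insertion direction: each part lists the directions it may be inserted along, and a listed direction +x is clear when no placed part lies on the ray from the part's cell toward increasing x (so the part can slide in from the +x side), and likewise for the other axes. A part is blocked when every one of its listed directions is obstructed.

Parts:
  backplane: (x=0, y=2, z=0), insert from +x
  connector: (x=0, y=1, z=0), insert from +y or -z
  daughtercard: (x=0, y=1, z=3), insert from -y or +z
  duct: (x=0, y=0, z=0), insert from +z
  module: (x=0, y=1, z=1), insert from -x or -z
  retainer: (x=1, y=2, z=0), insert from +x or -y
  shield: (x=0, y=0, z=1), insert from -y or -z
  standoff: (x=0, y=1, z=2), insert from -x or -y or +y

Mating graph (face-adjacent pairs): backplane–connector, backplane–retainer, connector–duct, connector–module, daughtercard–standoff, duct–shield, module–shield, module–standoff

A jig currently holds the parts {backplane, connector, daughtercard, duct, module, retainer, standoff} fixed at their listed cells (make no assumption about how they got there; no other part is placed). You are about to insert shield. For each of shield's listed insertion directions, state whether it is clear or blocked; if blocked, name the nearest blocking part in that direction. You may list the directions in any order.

-y: ray from shield(0, 0, 1) has no placed part ⇒ clear
-z: nearest on ray is duct@(0, 0, 0) ⇒ blocked

-y: clear; -z: blocked by duct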